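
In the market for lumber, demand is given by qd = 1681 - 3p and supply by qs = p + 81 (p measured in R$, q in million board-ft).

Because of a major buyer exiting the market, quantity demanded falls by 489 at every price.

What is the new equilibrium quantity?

358.75

Solve the original market: 1681 - 3p = p + 81, hence p = 400 and q = 481.
With the change applied: demand qd = 1192 - 3p, supply qs = p + 81.
New equilibrium: 1192 - 3p = p + 81 ⇒ 1111 = 4p ⇒ p = 277.75, q = 358.75.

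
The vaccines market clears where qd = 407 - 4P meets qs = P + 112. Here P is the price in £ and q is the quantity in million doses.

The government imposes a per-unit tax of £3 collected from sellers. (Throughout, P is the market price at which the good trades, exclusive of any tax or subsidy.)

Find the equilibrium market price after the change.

59.6

Initially, 407 - 4P = P + 112, so 295 = 5P and P = 59, q = 171.
Since sellers keep the price net of the tax, the effective supply curve becomes qs = P + 109.
Clearing the new market: 407 - 4P = P + 109, so P = 59.6 and q = 168.6.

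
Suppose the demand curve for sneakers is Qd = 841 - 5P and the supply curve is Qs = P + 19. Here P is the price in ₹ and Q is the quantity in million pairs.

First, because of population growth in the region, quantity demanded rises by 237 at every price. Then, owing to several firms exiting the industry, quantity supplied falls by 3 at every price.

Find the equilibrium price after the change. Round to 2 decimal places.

Solve the original market: 841 - 5P = P + 19, hence P = 137 and Q = 156.
After the shift, demand is Qd = 1078 - 5P and supply is Qs = P + 16.
Setting them equal: 1078 - 5P = P + 16 → 1062 = 6P, so P = 177 and Q = 193.

177.00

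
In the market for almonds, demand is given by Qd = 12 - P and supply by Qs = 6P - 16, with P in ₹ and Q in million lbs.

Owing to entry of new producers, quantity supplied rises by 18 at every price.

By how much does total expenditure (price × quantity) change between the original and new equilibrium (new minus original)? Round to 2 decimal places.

-16.90

Original equilibrium: 12 - P = 6P - 16 gives 28 = 7P, so P = 4 and Q = 8.
After the shift, demand is Qd = 12 - P and supply is Qs = 6P + 2.
Setting them equal: 12 - P = 6P + 2 → 10 = 7P, so P = 10/7 ≈ 1.4286 and Q = 74/7 ≈ 10.5714.
Expenditure moves from 4×8 = 32 to 1.4286×10.5714 = 15.1020; change = -16.90.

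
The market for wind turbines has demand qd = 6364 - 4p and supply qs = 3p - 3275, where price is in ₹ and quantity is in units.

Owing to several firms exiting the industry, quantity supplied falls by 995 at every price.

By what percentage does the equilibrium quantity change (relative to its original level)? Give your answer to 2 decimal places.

-66.42

Solve the original market: 6364 - 4p = 3p - 3275, hence p = 1377 and q = 856.
The shock moves the curves to qd = 6364 - 4p and qs = 3p - 4270.
Setting them equal: 6364 - 4p = 3p - 4270 → 10634 = 7p, so p = 10634/7 ≈ 1519.1429 and q = 2012/7 ≈ 287.4286.
%Δq = (287.4286 − 856) / 856 × 100 = -66.42%.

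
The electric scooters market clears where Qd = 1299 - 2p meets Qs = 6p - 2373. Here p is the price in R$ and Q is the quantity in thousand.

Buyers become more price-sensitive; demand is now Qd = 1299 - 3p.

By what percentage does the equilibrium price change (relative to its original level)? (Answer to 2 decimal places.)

Before the shock: 1299 - 2p = 6p - 2373 ⇒ 3672 = 8p ⇒ p = 459, Q = 381.
After the shift, demand is Qd = 1299 - 3p and supply is Qs = 6p - 2373.
Clearing the new market: 1299 - 3p = 6p - 2373, so p = 408 and Q = 75.
%Δp = (408 − 459) / 459 × 100 = -11.11%.

-11.11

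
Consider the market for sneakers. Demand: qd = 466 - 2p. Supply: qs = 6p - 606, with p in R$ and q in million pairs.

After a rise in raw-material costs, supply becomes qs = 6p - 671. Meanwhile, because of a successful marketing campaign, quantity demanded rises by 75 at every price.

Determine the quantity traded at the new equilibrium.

Initially, 466 - 2p = 6p - 606, so 1072 = 8p and p = 134, q = 198.
The shock moves the curves to qd = 541 - 2p and qs = 6p - 671.
Setting them equal: 541 - 2p = 6p - 671 → 1212 = 8p, so p = 151.5 and q = 238.

238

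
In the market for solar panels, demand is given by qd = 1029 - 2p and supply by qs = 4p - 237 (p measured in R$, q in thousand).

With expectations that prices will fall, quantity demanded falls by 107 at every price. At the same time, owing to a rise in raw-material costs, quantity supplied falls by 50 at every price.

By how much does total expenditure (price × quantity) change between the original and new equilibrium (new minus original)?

-23498.5

Initially, 1029 - 2p = 4p - 237, so 1266 = 6p and p = 211, q = 607.
After the shift, demand is qd = 922 - 2p and supply is qs = 4p - 287.
Clearing the new market: 922 - 2p = 4p - 287, so p = 201.5 and q = 519.
Expenditure moves from 211×607 = 128077 to 201.5×519 = 104578.5; change = -23498.5.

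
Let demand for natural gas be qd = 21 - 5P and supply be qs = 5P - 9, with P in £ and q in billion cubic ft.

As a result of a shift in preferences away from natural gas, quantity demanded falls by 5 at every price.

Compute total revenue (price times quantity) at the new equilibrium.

Original equilibrium: 21 - 5P = 5P - 9 gives 30 = 10P, so P = 3 and q = 6.
The new curves are qd = 16 - 5P (demand) and qs = 5P - 9 (supply).
Setting them equal: 16 - 5P = 5P - 9 → 25 = 10P, so P = 2.5 and q = 3.5.
New expenditure = 2.5 × 3.5 = 8.75.

8.75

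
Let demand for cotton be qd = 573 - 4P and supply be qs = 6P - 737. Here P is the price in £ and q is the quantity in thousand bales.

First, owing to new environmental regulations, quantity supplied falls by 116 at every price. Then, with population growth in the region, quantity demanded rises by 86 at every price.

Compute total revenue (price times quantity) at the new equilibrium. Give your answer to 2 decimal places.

Original equilibrium: 573 - 4P = 6P - 737 gives 1310 = 10P, so P = 131 and q = 49.
With the change applied: demand qd = 659 - 4P, supply qs = 6P - 853.
Clearing the new market: 659 - 4P = 6P - 853, so P = 151.2 and q = 54.2.
New expenditure = 151.2 × 54.2 = 8195.04.

8195.04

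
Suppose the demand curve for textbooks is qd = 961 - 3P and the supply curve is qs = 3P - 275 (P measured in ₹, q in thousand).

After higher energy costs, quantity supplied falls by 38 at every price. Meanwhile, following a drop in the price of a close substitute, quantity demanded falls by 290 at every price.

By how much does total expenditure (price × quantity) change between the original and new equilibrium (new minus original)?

-41302

Solve the original market: 961 - 3P = 3P - 275, hence P = 206 and q = 343.
With the change applied: demand qd = 671 - 3P, supply qs = 3P - 313.
Equate the new curves: 671 - 3P = 3P - 313, giving 984 = 6P, P = 164, q = 179.
Expenditure moves from 206×343 = 70658 to 164×179 = 29356; change = -41302.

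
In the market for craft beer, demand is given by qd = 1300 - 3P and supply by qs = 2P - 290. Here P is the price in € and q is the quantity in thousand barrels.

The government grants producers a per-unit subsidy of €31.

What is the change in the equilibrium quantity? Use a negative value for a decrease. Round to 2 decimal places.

Initially, 1300 - 3P = 2P - 290, so 1590 = 5P and P = 318, q = 346.
Since sellers receive the price plus the subsidy, the effective supply curve becomes qs = 2P - 228.
Setting them equal: 1300 - 3P = 2P - 228 → 1528 = 5P, so P = 305.6 and q = 383.2.
Δq = 383.2 − 346 = +37.20.

+37.20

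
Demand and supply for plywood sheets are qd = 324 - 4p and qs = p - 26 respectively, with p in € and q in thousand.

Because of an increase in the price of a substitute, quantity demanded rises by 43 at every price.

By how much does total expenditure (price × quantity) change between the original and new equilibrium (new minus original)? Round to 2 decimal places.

+1054.36

Original equilibrium: 324 - 4p = p - 26 gives 350 = 5p, so p = 70 and q = 44.
The shock moves the curves to qd = 367 - 4p and qs = p - 26.
Equate the new curves: 367 - 4p = p - 26, giving 393 = 5p, p = 78.6, q = 52.6.
Expenditure moves from 70×44 = 3080 to 78.6×52.6 = 4134.36; change = +1054.36.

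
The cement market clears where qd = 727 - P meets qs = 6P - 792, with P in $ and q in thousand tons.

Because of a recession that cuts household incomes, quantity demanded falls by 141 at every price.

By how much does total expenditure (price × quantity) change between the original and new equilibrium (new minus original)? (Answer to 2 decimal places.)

-34064.45

Solve the original market: 727 - P = 6P - 792, hence P = 217 and q = 510.
The shock moves the curves to qd = 586 - P and qs = 6P - 792.
Clearing the new market: 586 - P = 6P - 792, so P = 1378/7 ≈ 196.8571 and q = 2724/7 ≈ 389.1429.
Expenditure moves from 217×510 = 110670 to 196.8571×389.1429 = 76605.5510; change = -34064.45.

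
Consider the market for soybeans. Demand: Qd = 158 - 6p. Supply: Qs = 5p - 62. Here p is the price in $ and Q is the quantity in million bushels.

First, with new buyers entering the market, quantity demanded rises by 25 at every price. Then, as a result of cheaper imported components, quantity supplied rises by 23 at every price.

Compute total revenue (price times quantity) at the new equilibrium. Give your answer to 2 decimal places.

1249.44

Initially, 158 - 6p = 5p - 62, so 220 = 11p and p = 20, Q = 38.
The shock moves the curves to Qd = 183 - 6p and Qs = 5p - 39.
New equilibrium: 183 - 6p = 5p - 39 ⇒ 222 = 11p ⇒ p = 222/11 ≈ 20.1818, Q = 681/11 ≈ 61.9091.
New expenditure = 20.1818 × 61.9091 = 1249.44.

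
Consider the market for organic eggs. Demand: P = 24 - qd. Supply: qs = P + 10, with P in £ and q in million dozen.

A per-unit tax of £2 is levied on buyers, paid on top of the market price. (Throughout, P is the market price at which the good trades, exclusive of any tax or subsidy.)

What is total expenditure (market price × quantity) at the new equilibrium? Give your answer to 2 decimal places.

96.00

Before the shock: 24 - P = P + 10 ⇒ 14 = 2P ⇒ P = 7, q = 17.
Since buyers pay the price plus the tax, the effective demand curve becomes qd = 22 - P.
Clearing the new market: 22 - P = P + 10, so P = 6 and q = 16.
New expenditure = 6 × 16 = 96.00.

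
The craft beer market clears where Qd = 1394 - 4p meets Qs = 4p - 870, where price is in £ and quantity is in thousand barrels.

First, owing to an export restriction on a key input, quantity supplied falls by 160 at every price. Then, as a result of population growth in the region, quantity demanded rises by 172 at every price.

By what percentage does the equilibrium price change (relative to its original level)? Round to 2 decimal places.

Original equilibrium: 1394 - 4p = 4p - 870 gives 2264 = 8p, so p = 283 and Q = 262.
The shock moves the curves to Qd = 1566 - 4p and Qs = 4p - 1030.
Clearing the new market: 1566 - 4p = 4p - 1030, so p = 324.5 and Q = 268.
%Δp = (324.5 − 283) / 283 × 100 = +14.66%.

+14.66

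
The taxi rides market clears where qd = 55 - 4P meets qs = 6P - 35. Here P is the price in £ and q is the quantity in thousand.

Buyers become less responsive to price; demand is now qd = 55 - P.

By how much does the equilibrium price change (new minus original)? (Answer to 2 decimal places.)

+3.86

Original equilibrium: 55 - 4P = 6P - 35 gives 90 = 10P, so P = 9 and q = 19.
After the shift, demand is qd = 55 - P and supply is qs = 6P - 35.
Equate the new curves: 55 - P = 6P - 35, giving 90 = 7P, P = 90/7 ≈ 12.8571, q = 295/7 ≈ 42.1429.
ΔP = 12.8571 − 9 = +3.86.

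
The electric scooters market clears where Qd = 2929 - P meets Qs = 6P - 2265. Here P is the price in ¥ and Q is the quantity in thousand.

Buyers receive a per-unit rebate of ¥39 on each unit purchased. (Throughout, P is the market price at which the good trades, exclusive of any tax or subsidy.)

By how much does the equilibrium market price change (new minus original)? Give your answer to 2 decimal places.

Solve the original market: 2929 - P = 6P - 2265, hence P = 742 and Q = 2187.
Since buyers' out-of-pocket price is the market price minus the rebate, the effective demand curve becomes Qd = 2968 - P.
New equilibrium: 2968 - P = 6P - 2265 ⇒ 5233 = 7P ⇒ P = 5233/7 ≈ 747.5714, Q = 15543/7 ≈ 2220.4286.
ΔP = 747.5714 − 742 = +5.57.

+5.57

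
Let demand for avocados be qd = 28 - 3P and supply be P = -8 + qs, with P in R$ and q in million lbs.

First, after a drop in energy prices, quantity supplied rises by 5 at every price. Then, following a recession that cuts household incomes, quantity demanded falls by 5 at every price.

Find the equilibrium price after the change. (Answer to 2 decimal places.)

2.50

Before the shock: 28 - 3P = P + 8 ⇒ 20 = 4P ⇒ P = 5, q = 13.
The shock moves the curves to qd = 23 - 3P and qs = P + 13.
Clearing the new market: 23 - 3P = P + 13, so P = 2.5 and q = 15.5.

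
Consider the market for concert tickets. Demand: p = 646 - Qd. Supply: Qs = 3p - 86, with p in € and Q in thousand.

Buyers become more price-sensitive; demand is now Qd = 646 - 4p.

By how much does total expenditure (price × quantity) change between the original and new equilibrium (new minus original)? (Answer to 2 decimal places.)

-60916.59

Solve the original market: 646 - p = 3p - 86, hence p = 183 and Q = 463.
After the shift, demand is Qd = 646 - 4p and supply is Qs = 3p - 86.
Setting them equal: 646 - 4p = 3p - 86 → 732 = 7p, so p = 732/7 ≈ 104.5714 and Q = 1594/7 ≈ 227.7143.
Expenditure moves from 183×463 = 84729 to 104.5714×227.7143 = 23812.4082; change = -60916.59.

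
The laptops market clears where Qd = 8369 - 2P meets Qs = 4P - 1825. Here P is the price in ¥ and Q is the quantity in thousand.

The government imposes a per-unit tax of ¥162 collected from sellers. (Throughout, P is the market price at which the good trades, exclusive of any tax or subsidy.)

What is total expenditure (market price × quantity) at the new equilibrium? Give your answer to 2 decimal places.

Solve the original market: 8369 - 2P = 4P - 1825, hence P = 1699 and Q = 4971.
Since sellers keep the price net of the tax, the effective supply curve becomes Qs = 4P - 2473.
Setting them equal: 8369 - 2P = 4P - 2473 → 10842 = 6P, so P = 1807 and Q = 4755.
New expenditure = 1807 × 4755 = 8592285.00.

8592285.00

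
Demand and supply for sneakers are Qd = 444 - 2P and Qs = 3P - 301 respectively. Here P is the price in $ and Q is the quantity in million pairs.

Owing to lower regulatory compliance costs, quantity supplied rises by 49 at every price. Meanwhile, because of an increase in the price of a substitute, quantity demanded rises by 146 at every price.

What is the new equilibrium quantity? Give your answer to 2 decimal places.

253.20

Before the shock: 444 - 2P = 3P - 301 ⇒ 745 = 5P ⇒ P = 149, Q = 146.
With the change applied: demand Qd = 590 - 2P, supply Qs = 3P - 252.
New equilibrium: 590 - 2P = 3P - 252 ⇒ 842 = 5P ⇒ P = 168.4, Q = 253.2.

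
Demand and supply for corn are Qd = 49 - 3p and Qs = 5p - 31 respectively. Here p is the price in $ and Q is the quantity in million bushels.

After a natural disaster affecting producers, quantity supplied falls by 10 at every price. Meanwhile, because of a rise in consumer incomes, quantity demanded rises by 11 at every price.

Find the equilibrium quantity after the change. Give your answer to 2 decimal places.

Before the shock: 49 - 3p = 5p - 31 ⇒ 80 = 8p ⇒ p = 10, Q = 19.
The shock moves the curves to Qd = 60 - 3p and Qs = 5p - 41.
Setting them equal: 60 - 3p = 5p - 41 → 101 = 8p, so p = 12.625 and Q = 22.125.

22.13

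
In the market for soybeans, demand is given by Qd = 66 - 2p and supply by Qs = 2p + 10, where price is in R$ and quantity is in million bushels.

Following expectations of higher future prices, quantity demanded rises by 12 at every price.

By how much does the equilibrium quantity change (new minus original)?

+6

Original equilibrium: 66 - 2p = 2p + 10 gives 56 = 4p, so p = 14 and Q = 38.
The shock moves the curves to Qd = 78 - 2p and Qs = 2p + 10.
Clearing the new market: 78 - 2p = 2p + 10, so p = 17 and Q = 44.
ΔQ = 44 − 38 = +6.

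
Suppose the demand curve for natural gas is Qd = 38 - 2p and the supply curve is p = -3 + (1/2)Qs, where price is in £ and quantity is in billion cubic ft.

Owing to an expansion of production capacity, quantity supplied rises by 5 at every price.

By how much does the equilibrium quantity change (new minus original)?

Before the shock: 38 - 2p = 2p + 6 ⇒ 32 = 4p ⇒ p = 8, Q = 22.
After the shift, demand is Qd = 38 - 2p and supply is Qs = 2p + 11.
Equate the new curves: 38 - 2p = 2p + 11, giving 27 = 4p, p = 6.75, Q = 24.5.
ΔQ = 24.5 − 22 = +2.5.

+2.5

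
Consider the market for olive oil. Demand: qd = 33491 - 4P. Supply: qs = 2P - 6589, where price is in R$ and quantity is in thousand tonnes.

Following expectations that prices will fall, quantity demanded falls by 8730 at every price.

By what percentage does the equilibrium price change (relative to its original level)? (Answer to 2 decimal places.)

Before the shock: 33491 - 4P = 2P - 6589 ⇒ 40080 = 6P ⇒ P = 6680, q = 6771.
With the change applied: demand qd = 24761 - 4P, supply qs = 2P - 6589.
Setting them equal: 24761 - 4P = 2P - 6589 → 31350 = 6P, so P = 5225 and q = 3861.
%ΔP = (5225 − 6680) / 6680 × 100 = -21.78%.

-21.78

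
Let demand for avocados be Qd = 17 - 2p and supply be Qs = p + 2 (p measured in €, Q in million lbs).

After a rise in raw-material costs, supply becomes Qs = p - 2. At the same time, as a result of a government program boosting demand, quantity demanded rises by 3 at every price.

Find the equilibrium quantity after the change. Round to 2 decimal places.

Original equilibrium: 17 - 2p = p + 2 gives 15 = 3p, so p = 5 and Q = 7.
With the change applied: demand Qd = 20 - 2p, supply Qs = p - 2.
Clearing the new market: 20 - 2p = p - 2, so p = 22/3 ≈ 7.3333 and Q = 16/3 ≈ 5.3333.

5.33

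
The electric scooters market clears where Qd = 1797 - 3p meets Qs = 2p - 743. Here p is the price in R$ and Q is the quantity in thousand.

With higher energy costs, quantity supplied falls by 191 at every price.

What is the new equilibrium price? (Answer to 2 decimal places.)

Before the shock: 1797 - 3p = 2p - 743 ⇒ 2540 = 5p ⇒ p = 508, Q = 273.
The shock moves the curves to Qd = 1797 - 3p and Qs = 2p - 934.
Setting them equal: 1797 - 3p = 2p - 934 → 2731 = 5p, so p = 546.2 and Q = 158.4.

546.20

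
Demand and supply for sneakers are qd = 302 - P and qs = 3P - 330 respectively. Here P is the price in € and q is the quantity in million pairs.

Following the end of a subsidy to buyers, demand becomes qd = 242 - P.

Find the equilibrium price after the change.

Before the shock: 302 - P = 3P - 330 ⇒ 632 = 4P ⇒ P = 158, q = 144.
With the change applied: demand qd = 242 - P, supply qs = 3P - 330.
Clearing the new market: 242 - P = 3P - 330, so P = 143 and q = 99.

143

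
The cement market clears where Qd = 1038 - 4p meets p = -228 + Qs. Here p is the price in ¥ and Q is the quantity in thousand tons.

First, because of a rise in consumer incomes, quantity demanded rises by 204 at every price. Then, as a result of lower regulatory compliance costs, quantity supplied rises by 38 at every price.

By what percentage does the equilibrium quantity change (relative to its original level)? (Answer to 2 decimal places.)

+18.26

Original equilibrium: 1038 - 4p = p + 228 gives 810 = 5p, so p = 162 and Q = 390.
After the shift, demand is Qd = 1242 - 4p and supply is Qs = p + 266.
Setting them equal: 1242 - 4p = p + 266 → 976 = 5p, so p = 195.2 and Q = 461.2.
%ΔQ = (461.2 − 390) / 390 × 100 = +18.26%.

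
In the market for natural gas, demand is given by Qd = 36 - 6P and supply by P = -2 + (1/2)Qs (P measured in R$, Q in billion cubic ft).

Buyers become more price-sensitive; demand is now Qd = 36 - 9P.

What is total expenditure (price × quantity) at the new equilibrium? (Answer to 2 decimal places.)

Before the shock: 36 - 6P = 2P + 4 ⇒ 32 = 8P ⇒ P = 4, Q = 12.
The new curves are Qd = 36 - 9P (demand) and Qs = 2P + 4 (supply).
Clearing the new market: 36 - 9P = 2P + 4, so P = 32/11 ≈ 2.9091 and Q = 108/11 ≈ 9.8182.
New expenditure = 2.9091 × 9.8182 = 28.56.

28.56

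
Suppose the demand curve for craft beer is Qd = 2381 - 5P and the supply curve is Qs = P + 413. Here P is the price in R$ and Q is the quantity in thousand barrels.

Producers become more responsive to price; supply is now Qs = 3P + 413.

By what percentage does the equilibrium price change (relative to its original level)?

Solve the original market: 2381 - 5P = P + 413, hence P = 328 and Q = 741.
After the shift, demand is Qd = 2381 - 5P and supply is Qs = 3P + 413.
New equilibrium: 2381 - 5P = 3P + 413 ⇒ 1968 = 8P ⇒ P = 246, Q = 1151.
%ΔP = (246 − 328) / 328 × 100 = -25%.

-25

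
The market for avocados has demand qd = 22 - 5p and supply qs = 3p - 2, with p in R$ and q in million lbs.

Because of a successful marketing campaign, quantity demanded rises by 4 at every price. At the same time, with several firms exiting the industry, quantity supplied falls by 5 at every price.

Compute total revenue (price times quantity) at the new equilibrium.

Before the shock: 22 - 5p = 3p - 2 ⇒ 24 = 8p ⇒ p = 3, q = 7.
The new curves are qd = 26 - 5p (demand) and qs = 3p - 7 (supply).
Clearing the new market: 26 - 5p = 3p - 7, so p = 4.125 and q = 5.375.
New expenditure = 4.125 × 5.375 = 22.171875.

22.171875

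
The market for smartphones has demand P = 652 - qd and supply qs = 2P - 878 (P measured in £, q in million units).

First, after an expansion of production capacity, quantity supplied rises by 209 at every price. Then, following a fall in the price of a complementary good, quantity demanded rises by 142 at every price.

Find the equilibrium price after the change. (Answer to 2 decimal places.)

487.67

Before the shock: 652 - P = 2P - 878 ⇒ 1530 = 3P ⇒ P = 510, q = 142.
The new curves are qd = 794 - P (demand) and qs = 2P - 669 (supply).
Equate the new curves: 794 - P = 2P - 669, giving 1463 = 3P, P = 1463/3 ≈ 487.6667, q = 919/3 ≈ 306.3333.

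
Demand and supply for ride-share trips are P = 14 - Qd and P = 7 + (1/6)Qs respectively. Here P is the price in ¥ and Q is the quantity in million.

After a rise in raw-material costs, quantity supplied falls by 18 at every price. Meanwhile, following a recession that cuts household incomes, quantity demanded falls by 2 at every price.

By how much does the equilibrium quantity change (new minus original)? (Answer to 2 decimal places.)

-4.29

Solve the original market: 14 - P = 6P - 42, hence P = 8 and Q = 6.
After the shift, demand is Qd = 12 - P and supply is Qs = 6P - 60.
New equilibrium: 12 - P = 6P - 60 ⇒ 72 = 7P ⇒ P = 72/7 ≈ 10.2857, Q = 12/7 ≈ 1.7143.
ΔQ = 1.7143 − 6 = -4.29.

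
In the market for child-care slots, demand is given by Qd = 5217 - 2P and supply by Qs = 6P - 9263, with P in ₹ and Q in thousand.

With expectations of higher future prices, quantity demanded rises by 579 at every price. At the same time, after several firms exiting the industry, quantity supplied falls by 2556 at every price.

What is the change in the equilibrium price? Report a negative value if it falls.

Initially, 5217 - 2P = 6P - 9263, so 14480 = 8P and P = 1810, Q = 1597.
The new curves are Qd = 5796 - 2P (demand) and Qs = 6P - 11819 (supply).
Equate the new curves: 5796 - 2P = 6P - 11819, giving 17615 = 8P, P = 2201.875, Q = 1392.25.
ΔP = 2201.875 − 1810 = +391.875.

+391.875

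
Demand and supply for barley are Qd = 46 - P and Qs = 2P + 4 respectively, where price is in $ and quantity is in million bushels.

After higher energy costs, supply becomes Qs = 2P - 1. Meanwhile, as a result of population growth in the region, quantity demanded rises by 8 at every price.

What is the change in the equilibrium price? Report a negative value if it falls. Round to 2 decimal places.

+4.33

Solve the original market: 46 - P = 2P + 4, hence P = 14 and Q = 32.
With the change applied: demand Qd = 54 - P, supply Qs = 2P - 1.
Clearing the new market: 54 - P = 2P - 1, so P = 55/3 ≈ 18.3333 and Q = 107/3 ≈ 35.6667.
ΔP = 18.3333 − 14 = +4.33.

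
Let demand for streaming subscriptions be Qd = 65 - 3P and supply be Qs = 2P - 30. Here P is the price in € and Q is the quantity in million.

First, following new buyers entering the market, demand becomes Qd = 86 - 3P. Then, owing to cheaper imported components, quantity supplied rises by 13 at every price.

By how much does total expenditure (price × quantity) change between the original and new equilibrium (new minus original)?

Initially, 65 - 3P = 2P - 30, so 95 = 5P and P = 19, Q = 8.
The new curves are Qd = 86 - 3P (demand) and Qs = 2P - 17 (supply).
Equate the new curves: 86 - 3P = 2P - 17, giving 103 = 5P, P = 20.6, Q = 24.2.
Expenditure moves from 19×8 = 152 to 20.6×24.2 = 498.52; change = +346.52.

+346.52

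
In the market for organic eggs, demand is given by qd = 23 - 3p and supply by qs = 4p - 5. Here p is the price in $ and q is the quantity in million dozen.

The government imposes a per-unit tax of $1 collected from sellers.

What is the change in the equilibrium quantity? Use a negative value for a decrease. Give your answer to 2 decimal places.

-1.71

Before the shock: 23 - 3p = 4p - 5 ⇒ 28 = 7p ⇒ p = 4, q = 11.
Since sellers keep the price net of the tax, the effective supply curve becomes qs = 4p - 9.
Setting them equal: 23 - 3p = 4p - 9 → 32 = 7p, so p = 32/7 ≈ 4.5714 and q = 65/7 ≈ 9.2857.
Δq = 9.2857 − 11 = -1.71.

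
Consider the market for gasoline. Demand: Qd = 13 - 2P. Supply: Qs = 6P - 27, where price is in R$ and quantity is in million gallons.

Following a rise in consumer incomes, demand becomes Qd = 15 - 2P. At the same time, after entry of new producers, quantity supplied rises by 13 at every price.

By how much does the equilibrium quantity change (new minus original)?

+4.75

Solve the original market: 13 - 2P = 6P - 27, hence P = 5 and Q = 3.
The shock moves the curves to Qd = 15 - 2P and Qs = 6P - 14.
Equate the new curves: 15 - 2P = 6P - 14, giving 29 = 8P, P = 3.625, Q = 7.75.
ΔQ = 7.75 − 3 = +4.75.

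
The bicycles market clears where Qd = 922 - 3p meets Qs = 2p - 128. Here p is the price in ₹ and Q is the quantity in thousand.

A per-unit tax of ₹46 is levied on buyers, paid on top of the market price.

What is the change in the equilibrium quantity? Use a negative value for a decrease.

Before the shock: 922 - 3p = 2p - 128 ⇒ 1050 = 5p ⇒ p = 210, Q = 292.
Since buyers pay the price plus the tax, the effective demand curve becomes Qd = 784 - 3p.
New equilibrium: 784 - 3p = 2p - 128 ⇒ 912 = 5p ⇒ p = 182.4, Q = 236.8.
ΔQ = 236.8 − 292 = -55.2.

-55.2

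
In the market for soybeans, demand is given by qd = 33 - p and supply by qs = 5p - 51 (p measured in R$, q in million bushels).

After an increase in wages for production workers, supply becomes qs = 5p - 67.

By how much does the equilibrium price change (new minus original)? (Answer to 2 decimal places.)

+2.67

Before the shock: 33 - p = 5p - 51 ⇒ 84 = 6p ⇒ p = 14, q = 19.
With the change applied: demand qd = 33 - p, supply qs = 5p - 67.
New equilibrium: 33 - p = 5p - 67 ⇒ 100 = 6p ⇒ p = 50/3 ≈ 16.6667, q = 49/3 ≈ 16.3333.
Δp = 16.6667 − 14 = +2.67.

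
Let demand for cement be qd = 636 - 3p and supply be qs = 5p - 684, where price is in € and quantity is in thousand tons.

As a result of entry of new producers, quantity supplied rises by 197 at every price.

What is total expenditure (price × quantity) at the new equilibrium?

Original equilibrium: 636 - 3p = 5p - 684 gives 1320 = 8p, so p = 165 and q = 141.
With the change applied: demand qd = 636 - 3p, supply qs = 5p - 487.
Clearing the new market: 636 - 3p = 5p - 487, so p = 140.375 and q = 214.875.
New expenditure = 140.375 × 214.875 = 30163.078125.

30163.078125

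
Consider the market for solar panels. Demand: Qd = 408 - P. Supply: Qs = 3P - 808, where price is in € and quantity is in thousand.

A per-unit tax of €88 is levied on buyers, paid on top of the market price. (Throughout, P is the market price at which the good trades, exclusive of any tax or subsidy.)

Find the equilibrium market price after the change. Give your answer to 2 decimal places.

282.00

Before the shock: 408 - P = 3P - 808 ⇒ 1216 = 4P ⇒ P = 304, Q = 104.
Since buyers pay the price plus the tax, the effective demand curve becomes Qd = 320 - P.
Equate the new curves: 320 - P = 3P - 808, giving 1128 = 4P, P = 282, Q = 38.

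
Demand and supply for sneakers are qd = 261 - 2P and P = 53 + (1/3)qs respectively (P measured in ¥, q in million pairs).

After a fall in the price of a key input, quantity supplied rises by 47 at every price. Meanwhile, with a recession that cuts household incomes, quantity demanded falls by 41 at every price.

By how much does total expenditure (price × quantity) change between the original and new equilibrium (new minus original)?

Solve the original market: 261 - 2P = 3P - 159, hence P = 84 and q = 93.
With the change applied: demand qd = 220 - 2P, supply qs = 3P - 112.
New equilibrium: 220 - 2P = 3P - 112 ⇒ 332 = 5P ⇒ P = 66.4, q = 87.2.
Expenditure moves from 84×93 = 7812 to 66.4×87.2 = 5790.08; change = -2021.92.

-2021.92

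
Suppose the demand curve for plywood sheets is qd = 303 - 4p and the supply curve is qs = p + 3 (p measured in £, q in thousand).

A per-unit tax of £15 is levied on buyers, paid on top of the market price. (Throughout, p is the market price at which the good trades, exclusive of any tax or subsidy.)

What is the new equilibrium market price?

48

Solve the original market: 303 - 4p = p + 3, hence p = 60 and q = 63.
Since buyers pay the price plus the tax, the effective demand curve becomes qd = 243 - 4p.
New equilibrium: 243 - 4p = p + 3 ⇒ 240 = 5p ⇒ p = 48, q = 51.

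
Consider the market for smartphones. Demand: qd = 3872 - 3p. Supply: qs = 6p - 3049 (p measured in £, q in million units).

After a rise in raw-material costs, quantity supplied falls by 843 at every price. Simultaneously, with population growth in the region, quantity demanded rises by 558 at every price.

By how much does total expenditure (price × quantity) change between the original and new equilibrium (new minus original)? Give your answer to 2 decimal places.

Before the shock: 3872 - 3p = 6p - 3049 ⇒ 6921 = 9p ⇒ p = 769, q = 1565.
The new curves are qd = 4430 - 3p (demand) and qs = 6p - 3892 (supply).
Clearing the new market: 4430 - 3p = 6p - 3892, so p = 2774/3 ≈ 924.6667 and q = 1656.
Expenditure moves from 769×1565 = 1203485 to 924.6667×1656 = 1531248; change = +327763.00.

+327763.00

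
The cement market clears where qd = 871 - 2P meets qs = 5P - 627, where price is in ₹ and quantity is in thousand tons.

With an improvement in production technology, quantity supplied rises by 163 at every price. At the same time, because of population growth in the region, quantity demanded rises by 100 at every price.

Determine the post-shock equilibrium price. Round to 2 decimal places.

205.00

Before the shock: 871 - 2P = 5P - 627 ⇒ 1498 = 7P ⇒ P = 214, q = 443.
After the shift, demand is qd = 971 - 2P and supply is qs = 5P - 464.
Equate the new curves: 971 - 2P = 5P - 464, giving 1435 = 7P, P = 205, q = 561.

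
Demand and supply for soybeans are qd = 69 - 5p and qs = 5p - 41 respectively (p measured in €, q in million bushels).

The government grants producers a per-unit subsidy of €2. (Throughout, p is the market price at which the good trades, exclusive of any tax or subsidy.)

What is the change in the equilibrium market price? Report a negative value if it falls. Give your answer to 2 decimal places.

-1.00

Initially, 69 - 5p = 5p - 41, so 110 = 10p and p = 11, q = 14.
Since sellers receive the price plus the subsidy, the effective supply curve becomes qs = 5p - 31.
Equate the new curves: 69 - 5p = 5p - 31, giving 100 = 10p, p = 10, q = 19.
Δp = 10 − 11 = -1.00.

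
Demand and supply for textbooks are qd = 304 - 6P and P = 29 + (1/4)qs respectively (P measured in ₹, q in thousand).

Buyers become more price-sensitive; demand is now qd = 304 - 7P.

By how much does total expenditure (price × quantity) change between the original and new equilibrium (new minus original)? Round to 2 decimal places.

Initially, 304 - 6P = 4P - 116, so 420 = 10P and P = 42, q = 52.
The shock moves the curves to qd = 304 - 7P and qs = 4P - 116.
Clearing the new market: 304 - 7P = 4P - 116, so P = 420/11 ≈ 38.1818 and q = 404/11 ≈ 36.7273.
Expenditure moves from 42×52 = 2184 to 38.1818×36.7273 = 1402.3140; change = -781.69.

-781.69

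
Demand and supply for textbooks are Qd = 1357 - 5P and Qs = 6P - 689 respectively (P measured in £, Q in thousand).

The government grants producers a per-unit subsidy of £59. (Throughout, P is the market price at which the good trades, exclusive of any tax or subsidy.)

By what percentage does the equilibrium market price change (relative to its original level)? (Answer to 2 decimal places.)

Initially, 1357 - 5P = 6P - 689, so 2046 = 11P and P = 186, Q = 427.
Since sellers receive the price plus the subsidy, the effective supply curve becomes Qs = 6P - 335.
New equilibrium: 1357 - 5P = 6P - 335 ⇒ 1692 = 11P ⇒ P = 1692/11 ≈ 153.8182, Q = 6467/11 ≈ 587.9091.
%ΔP = (153.8182 − 186) / 186 × 100 = -17.30%.

-17.30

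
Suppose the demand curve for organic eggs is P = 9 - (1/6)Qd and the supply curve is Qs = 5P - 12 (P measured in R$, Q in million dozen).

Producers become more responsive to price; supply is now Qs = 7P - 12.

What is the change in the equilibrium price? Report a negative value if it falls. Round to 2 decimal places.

-0.92

Solve the original market: 54 - 6P = 5P - 12, hence P = 6 and Q = 18.
The new curves are Qd = 54 - 6P (demand) and Qs = 7P - 12 (supply).
Equate the new curves: 54 - 6P = 7P - 12, giving 66 = 13P, P = 66/13 ≈ 5.0769, Q = 306/13 ≈ 23.5385.
ΔP = 5.0769 − 6 = -0.92.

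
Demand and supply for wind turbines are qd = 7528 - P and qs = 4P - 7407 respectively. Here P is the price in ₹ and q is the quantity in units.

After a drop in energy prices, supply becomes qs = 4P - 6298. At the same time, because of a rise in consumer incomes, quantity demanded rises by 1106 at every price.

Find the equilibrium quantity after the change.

5647.6

Solve the original market: 7528 - P = 4P - 7407, hence P = 2987 and q = 4541.
With the change applied: demand qd = 8634 - P, supply qs = 4P - 6298.
Equate the new curves: 8634 - P = 4P - 6298, giving 14932 = 5P, P = 2986.4, q = 5647.6.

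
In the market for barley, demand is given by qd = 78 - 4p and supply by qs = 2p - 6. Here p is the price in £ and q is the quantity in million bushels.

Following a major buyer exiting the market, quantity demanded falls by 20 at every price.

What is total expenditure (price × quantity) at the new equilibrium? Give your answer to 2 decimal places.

Solve the original market: 78 - 4p = 2p - 6, hence p = 14 and q = 22.
After the shift, demand is qd = 58 - 4p and supply is qs = 2p - 6.
Equate the new curves: 58 - 4p = 2p - 6, giving 64 = 6p, p = 32/3 ≈ 10.6667, q = 46/3 ≈ 15.3333.
New expenditure = 10.6667 × 15.3333 = 163.56.

163.56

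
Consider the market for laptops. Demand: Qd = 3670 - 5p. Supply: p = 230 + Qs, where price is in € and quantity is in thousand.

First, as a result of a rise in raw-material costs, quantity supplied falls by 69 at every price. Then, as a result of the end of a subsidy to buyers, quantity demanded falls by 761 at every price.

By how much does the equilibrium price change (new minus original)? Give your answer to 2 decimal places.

-115.33

Before the shock: 3670 - 5p = p - 230 ⇒ 3900 = 6p ⇒ p = 650, Q = 420.
The shock moves the curves to Qd = 2909 - 5p and Qs = p - 299.
Equate the new curves: 2909 - 5p = p - 299, giving 3208 = 6p, p = 1604/3 ≈ 534.6667, Q = 707/3 ≈ 235.6667.
Δp = 534.6667 − 650 = -115.33.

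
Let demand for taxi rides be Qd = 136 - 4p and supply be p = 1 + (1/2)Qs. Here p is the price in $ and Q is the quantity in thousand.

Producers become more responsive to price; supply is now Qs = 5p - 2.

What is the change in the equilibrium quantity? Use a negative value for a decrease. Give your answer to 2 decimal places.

+30.67

Original equilibrium: 136 - 4p = 2p - 2 gives 138 = 6p, so p = 23 and Q = 44.
The shock moves the curves to Qd = 136 - 4p and Qs = 5p - 2.
Clearing the new market: 136 - 4p = 5p - 2, so p = 46/3 ≈ 15.3333 and Q = 224/3 ≈ 74.6667.
ΔQ = 74.6667 − 44 = +30.67.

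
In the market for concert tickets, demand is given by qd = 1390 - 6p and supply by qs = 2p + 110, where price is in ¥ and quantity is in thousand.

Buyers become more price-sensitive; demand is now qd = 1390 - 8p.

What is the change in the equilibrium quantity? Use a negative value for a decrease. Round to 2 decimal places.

Original equilibrium: 1390 - 6p = 2p + 110 gives 1280 = 8p, so p = 160 and q = 430.
With the change applied: demand qd = 1390 - 8p, supply qs = 2p + 110.
New equilibrium: 1390 - 8p = 2p + 110 ⇒ 1280 = 10p ⇒ p = 128, q = 366.
Δq = 366 − 430 = -64.00.

-64.00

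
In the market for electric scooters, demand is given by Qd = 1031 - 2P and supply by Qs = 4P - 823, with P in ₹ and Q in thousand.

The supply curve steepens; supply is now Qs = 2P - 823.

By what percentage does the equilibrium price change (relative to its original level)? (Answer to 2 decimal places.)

Before the shock: 1031 - 2P = 4P - 823 ⇒ 1854 = 6P ⇒ P = 309, Q = 413.
The shock moves the curves to Qd = 1031 - 2P and Qs = 2P - 823.
Equate the new curves: 1031 - 2P = 2P - 823, giving 1854 = 4P, P = 463.5, Q = 104.
%ΔP = (463.5 − 309) / 309 × 100 = +50.00%.

+50.00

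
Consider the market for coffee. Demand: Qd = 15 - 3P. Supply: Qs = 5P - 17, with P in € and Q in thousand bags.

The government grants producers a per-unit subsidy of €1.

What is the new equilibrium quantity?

Original equilibrium: 15 - 3P = 5P - 17 gives 32 = 8P, so P = 4 and Q = 3.
Since sellers receive the price plus the subsidy, the effective supply curve becomes Qs = 5P - 12.
Clearing the new market: 15 - 3P = 5P - 12, so P = 3.375 and Q = 4.875.

4.875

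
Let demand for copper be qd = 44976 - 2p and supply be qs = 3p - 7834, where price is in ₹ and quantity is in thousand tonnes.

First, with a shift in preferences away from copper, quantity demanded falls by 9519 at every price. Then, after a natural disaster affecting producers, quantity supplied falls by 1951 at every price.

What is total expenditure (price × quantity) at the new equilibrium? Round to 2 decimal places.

Before the shock: 44976 - 2p = 3p - 7834 ⇒ 52810 = 5p ⇒ p = 10562, q = 23852.
After the shift, demand is qd = 35457 - 2p and supply is qs = 3p - 9785.
New equilibrium: 35457 - 2p = 3p - 9785 ⇒ 45242 = 5p ⇒ p = 9048.4, q = 17360.2.
New expenditure = 9048.4 × 17360.2 = 157082033.68.

157082033.68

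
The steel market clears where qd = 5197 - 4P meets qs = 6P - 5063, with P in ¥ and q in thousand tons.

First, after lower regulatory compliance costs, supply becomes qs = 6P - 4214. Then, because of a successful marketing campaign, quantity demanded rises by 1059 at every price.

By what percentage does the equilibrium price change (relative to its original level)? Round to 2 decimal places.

Initially, 5197 - 4P = 6P - 5063, so 10260 = 10P and P = 1026, q = 1093.
With the change applied: demand qd = 6256 - 4P, supply qs = 6P - 4214.
Equate the new curves: 6256 - 4P = 6P - 4214, giving 10470 = 10P, P = 1047, q = 2068.
%ΔP = (1047 − 1026) / 1026 × 100 = +2.05%.

+2.05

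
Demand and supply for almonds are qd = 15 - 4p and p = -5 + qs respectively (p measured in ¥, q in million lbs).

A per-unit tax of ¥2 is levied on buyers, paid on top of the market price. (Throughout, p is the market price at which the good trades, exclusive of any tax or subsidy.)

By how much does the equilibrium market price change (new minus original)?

-1.6

Original equilibrium: 15 - 4p = p + 5 gives 10 = 5p, so p = 2 and q = 7.
Since buyers pay the price plus the tax, the effective demand curve becomes qd = 7 - 4p.
Setting them equal: 7 - 4p = p + 5 → 2 = 5p, so p = 0.4 and q = 5.4.
Δp = 0.4 − 2 = -1.6.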